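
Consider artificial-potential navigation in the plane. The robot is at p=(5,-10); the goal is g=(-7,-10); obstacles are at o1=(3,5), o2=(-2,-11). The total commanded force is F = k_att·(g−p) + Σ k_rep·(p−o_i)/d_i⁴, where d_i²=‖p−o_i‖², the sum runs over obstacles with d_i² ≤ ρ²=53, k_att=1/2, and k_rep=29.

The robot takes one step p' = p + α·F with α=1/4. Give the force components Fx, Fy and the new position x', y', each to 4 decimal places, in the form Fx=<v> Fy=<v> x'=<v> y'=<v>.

F_att = 1/2·(g−p) = 1/2·(-12,0) = (-6.0000,0.0000)
o1: d²=229 > ρ²=53 → inactive
o2: d²=50 ≤ ρ²=53; F_rep = 29·(7,1)/50² = (0.0812,0.0116)
F = F_att + ΣF_rep = (-5.9188,0.0116)
p' = p + 1/4·F = (3.5203,-9.9971)

Fx=-5.9188 Fy=0.0116 x'=3.5203 y'=-9.9971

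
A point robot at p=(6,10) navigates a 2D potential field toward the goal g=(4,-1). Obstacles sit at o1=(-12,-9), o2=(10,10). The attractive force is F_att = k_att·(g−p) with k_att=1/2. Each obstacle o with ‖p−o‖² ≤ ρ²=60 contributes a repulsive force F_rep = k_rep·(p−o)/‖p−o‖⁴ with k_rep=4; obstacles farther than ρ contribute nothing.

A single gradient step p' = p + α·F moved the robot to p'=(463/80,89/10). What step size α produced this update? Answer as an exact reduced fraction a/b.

F_att = 1/2·(g−p) = 1/2·(-2,-11) = (-1.0000,-5.5000)
o1: d²=685 > ρ²=60 → inactive
o2: d²=16 ≤ ρ²=60; F_rep = 4·(-4,0)/16² = (-0.0625,0.0000)
F = F_att + ΣF_rep = (-1.0625,-5.5000)
Δp = p'−p = (-0.2125,-1.1000); α = Δx/Fx = (-17/80) / (-17/16) = 1/5
check: Δy/Fy = (-11/10) / (-11/2) = 1/5 ✓

α = 1/5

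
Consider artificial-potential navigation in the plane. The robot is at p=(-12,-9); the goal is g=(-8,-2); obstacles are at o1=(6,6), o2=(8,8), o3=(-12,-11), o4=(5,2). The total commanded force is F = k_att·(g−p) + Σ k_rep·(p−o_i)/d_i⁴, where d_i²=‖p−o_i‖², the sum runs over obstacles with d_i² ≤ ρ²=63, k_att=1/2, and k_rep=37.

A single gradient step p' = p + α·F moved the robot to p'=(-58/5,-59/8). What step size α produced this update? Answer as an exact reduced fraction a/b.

α = 1/5

F_att = 1/2·(g−p) = 1/2·(4,7) = (2.0000,3.5000)
o1: d²=549 > ρ²=63 → inactive
o2: d²=689 > ρ²=63 → inactive
o3: d²=4 ≤ ρ²=63; F_rep = 37·(0,2)/4² = (0.0000,4.6250)
o4: d²=410 > ρ²=63 → inactive
F = F_att + ΣF_rep = (2.0000,8.1250)
Δp = p'−p = (0.4000,1.6250); α = Δx/Fx = (2/5) / (2) = 1/5
check: Δy/Fy = (13/8) / (65/8) = 1/5 ✓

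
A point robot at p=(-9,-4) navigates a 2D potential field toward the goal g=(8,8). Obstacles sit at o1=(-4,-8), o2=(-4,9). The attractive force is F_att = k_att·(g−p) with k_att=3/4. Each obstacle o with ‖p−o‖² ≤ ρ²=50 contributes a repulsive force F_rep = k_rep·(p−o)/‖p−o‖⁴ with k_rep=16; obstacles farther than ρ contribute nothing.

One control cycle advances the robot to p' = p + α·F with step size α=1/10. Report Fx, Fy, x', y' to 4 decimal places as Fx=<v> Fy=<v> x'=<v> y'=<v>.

F_att = 3/4·(g−p) = 3/4·(17,12) = (12.7500,9.0000)
o1: d²=41 ≤ ρ²=50; F_rep = 16·(-5,4)/41² = (-0.0476,0.0381)
o2: d²=194 > ρ²=50 → inactive
F = F_att + ΣF_rep = (12.7024,9.0381)
p' = p + 1/10·F = (-7.7298,-3.0962)

Fx=12.7024 Fy=9.0381 x'=-7.7298 y'=-3.0962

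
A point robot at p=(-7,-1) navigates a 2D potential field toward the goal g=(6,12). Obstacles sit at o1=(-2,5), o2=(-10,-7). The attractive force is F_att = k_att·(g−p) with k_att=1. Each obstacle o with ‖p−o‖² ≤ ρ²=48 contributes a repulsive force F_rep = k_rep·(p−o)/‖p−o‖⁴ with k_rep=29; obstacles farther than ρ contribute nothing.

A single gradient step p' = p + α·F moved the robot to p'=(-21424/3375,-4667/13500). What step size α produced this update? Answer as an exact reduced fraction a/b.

F_att = 1·(g−p) = 1·(13,13) = (13.0000,13.0000)
o1: d²=61 > ρ²=48 → inactive
o2: d²=45 ≤ ρ²=48; F_rep = 29·(3,6)/45² = (0.0430,0.0859)
F = F_att + ΣF_rep = (13.0430,13.0859)
Δp = p'−p = (0.6521,0.6543); α = Δx/Fx = (2201/3375) / (8804/675) = 1/20
check: Δy/Fy = (8833/13500) / (8833/675) = 1/20 ✓

α = 1/20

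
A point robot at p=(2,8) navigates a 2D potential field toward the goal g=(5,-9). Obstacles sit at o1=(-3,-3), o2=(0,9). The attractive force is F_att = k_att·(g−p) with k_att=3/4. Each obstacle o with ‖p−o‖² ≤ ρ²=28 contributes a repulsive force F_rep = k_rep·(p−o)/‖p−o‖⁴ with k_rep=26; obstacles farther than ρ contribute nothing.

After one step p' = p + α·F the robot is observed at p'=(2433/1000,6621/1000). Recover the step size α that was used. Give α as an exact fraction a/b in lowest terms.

F_att = 3/4·(g−p) = 3/4·(3,-17) = (2.2500,-12.7500)
o1: d²=146 > ρ²=28 → inactive
o2: d²=5 ≤ ρ²=28; F_rep = 26·(2,-1)/5² = (2.0800,-1.0400)
F = F_att + ΣF_rep = (4.3300,-13.7900)
Δp = p'−p = (0.4330,-1.3790); α = Δx/Fx = (433/1000) / (433/100) = 1/10
check: Δy/Fy = (-1379/1000) / (-1379/100) = 1/10 ✓

α = 1/10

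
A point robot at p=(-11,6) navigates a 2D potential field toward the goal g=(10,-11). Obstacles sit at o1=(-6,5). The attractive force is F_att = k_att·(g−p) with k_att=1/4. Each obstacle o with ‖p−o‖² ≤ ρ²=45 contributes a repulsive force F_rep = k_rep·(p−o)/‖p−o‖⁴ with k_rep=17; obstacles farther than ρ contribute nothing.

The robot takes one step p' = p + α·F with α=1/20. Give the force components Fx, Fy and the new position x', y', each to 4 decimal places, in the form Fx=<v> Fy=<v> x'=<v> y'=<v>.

Fx=5.1243 Fy=-4.2249 x'=-10.7438 y'=5.7888

F_att = 1/4·(g−p) = 1/4·(21,-17) = (5.2500,-4.2500)
o1: d²=26 ≤ ρ²=45; F_rep = 17·(-5,1)/26² = (-0.1257,0.0251)
F = F_att + ΣF_rep = (5.1243,-4.2249)
p' = p + 1/20·F = (-10.7438,5.7888)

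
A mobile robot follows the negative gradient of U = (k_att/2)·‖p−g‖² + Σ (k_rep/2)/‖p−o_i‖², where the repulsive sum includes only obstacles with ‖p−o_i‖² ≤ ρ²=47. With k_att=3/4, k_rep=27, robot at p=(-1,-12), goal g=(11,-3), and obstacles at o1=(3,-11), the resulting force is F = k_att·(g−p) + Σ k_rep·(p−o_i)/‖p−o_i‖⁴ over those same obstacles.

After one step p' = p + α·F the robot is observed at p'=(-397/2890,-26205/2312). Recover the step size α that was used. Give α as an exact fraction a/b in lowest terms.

F_att = 3/4·(g−p) = 3/4·(12,9) = (9.0000,6.7500)
o1: d²=17 ≤ ρ²=47; F_rep = 27·(-4,-1)/17² = (-0.3737,-0.0934)
F = F_att + ΣF_rep = (8.6263,6.6566)
Δp = p'−p = (0.8626,0.6657); α = Δx/Fx = (2493/2890) / (2493/289) = 1/10
check: Δy/Fy = (1539/2312) / (7695/1156) = 1/10 ✓

α = 1/10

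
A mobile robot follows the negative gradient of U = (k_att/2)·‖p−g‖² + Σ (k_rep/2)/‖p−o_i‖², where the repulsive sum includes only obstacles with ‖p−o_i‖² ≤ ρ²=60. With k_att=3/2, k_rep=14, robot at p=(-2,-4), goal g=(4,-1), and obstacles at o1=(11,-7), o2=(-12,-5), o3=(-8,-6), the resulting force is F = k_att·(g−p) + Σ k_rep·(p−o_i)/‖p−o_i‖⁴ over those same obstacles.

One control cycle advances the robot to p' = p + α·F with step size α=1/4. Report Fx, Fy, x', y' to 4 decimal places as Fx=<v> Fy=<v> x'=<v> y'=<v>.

Fx=9.0525 Fy=4.5175 x'=0.2631 y'=-2.8706

F_att = 3/2·(g−p) = 3/2·(6,3) = (9.0000,4.5000)
o1: d²=178 > ρ²=60 → inactive
o2: d²=101 > ρ²=60 → inactive
o3: d²=40 ≤ ρ²=60; F_rep = 14·(6,2)/40² = (0.0525,0.0175)
F = F_att + ΣF_rep = (9.0525,4.5175)
p' = p + 1/4·F = (0.2631,-2.8706)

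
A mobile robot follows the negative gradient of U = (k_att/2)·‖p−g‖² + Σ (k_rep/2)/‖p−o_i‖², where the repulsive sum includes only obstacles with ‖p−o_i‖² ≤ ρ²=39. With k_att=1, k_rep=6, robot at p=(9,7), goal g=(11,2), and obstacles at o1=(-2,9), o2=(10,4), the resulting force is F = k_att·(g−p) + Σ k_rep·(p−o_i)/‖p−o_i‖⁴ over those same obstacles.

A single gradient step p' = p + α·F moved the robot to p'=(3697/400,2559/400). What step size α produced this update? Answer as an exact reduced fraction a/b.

α = 1/8

F_att = 1·(g−p) = 1·(2,-5) = (2.0000,-5.0000)
o1: d²=125 > ρ²=39 → inactive
o2: d²=10 ≤ ρ²=39; F_rep = 6·(-1,3)/10² = (-0.0600,0.1800)
F = F_att + ΣF_rep = (1.9400,-4.8200)
Δp = p'−p = (0.2425,-0.6025); α = Δx/Fx = (97/400) / (97/50) = 1/8
check: Δy/Fy = (-241/400) / (-241/50) = 1/8 ✓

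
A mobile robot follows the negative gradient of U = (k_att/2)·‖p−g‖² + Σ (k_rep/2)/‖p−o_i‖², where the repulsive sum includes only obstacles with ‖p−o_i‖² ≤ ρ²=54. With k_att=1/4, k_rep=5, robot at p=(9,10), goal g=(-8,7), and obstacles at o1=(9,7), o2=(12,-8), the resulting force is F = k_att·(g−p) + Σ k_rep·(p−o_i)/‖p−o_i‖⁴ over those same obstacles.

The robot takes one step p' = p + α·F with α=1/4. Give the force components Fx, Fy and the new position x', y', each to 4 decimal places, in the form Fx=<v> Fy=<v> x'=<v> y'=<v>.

F_att = 1/4·(g−p) = 1/4·(-17,-3) = (-4.2500,-0.7500)
o1: d²=9 ≤ ρ²=54; F_rep = 5·(0,3)/9² = (0.0000,0.1852)
o2: d²=333 > ρ²=54 → inactive
F = F_att + ΣF_rep = (-4.2500,-0.5648)
p' = p + 1/4·F = (7.9375,9.8588)

Fx=-4.2500 Fy=-0.5648 x'=7.9375 y'=9.8588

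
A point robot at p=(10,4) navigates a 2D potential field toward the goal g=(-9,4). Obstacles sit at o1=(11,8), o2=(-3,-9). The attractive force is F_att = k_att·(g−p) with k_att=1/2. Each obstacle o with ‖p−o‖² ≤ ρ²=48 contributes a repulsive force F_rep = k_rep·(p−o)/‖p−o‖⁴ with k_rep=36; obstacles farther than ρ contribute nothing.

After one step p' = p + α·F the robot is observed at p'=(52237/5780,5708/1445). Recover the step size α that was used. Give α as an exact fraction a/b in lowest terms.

α = 1/10

F_att = 1/2·(g−p) = 1/2·(-19,0) = (-9.5000,0.0000)
o1: d²=17 ≤ ρ²=48; F_rep = 36·(-1,-4)/17² = (-0.1246,-0.4983)
o2: d²=338 > ρ²=48 → inactive
F = F_att + ΣF_rep = (-9.6246,-0.4983)
Δp = p'−p = (-0.9625,-0.0498); α = Δx/Fx = (-5563/5780) / (-5563/578) = 1/10
check: Δy/Fy = (-72/1445) / (-144/289) = 1/10 ✓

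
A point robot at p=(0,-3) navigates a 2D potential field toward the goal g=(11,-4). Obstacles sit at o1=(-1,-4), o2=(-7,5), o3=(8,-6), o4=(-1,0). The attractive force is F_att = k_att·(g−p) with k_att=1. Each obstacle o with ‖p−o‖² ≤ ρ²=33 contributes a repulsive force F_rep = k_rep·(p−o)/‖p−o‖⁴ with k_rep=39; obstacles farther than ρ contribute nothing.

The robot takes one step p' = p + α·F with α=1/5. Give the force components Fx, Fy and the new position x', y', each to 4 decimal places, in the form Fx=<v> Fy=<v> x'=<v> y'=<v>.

F_att = 1·(g−p) = 1·(11,-1) = (11.0000,-1.0000)
o1: d²=2 ≤ ρ²=33; F_rep = 39·(1,1)/2² = (9.7500,9.7500)
o2: d²=113 > ρ²=33 → inactive
o3: d²=73 > ρ²=33 → inactive
o4: d²=10 ≤ ρ²=33; F_rep = 39·(1,-3)/10² = (0.3900,-1.1700)
F = F_att + ΣF_rep = (21.1400,7.5800)
p' = p + 1/5·F = (4.2280,-1.4840)

Fx=21.1400 Fy=7.5800 x'=4.2280 y'=-1.4840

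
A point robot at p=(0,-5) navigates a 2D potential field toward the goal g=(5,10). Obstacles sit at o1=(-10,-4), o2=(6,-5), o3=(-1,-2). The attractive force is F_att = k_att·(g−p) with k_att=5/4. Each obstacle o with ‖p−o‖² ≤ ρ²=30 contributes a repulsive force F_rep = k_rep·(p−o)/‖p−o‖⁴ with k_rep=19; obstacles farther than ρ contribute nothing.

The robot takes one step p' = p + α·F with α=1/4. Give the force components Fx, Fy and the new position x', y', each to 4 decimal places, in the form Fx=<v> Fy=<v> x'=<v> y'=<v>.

Fx=6.4400 Fy=18.1800 x'=1.6100 y'=-0.4550

F_att = 5/4·(g−p) = 5/4·(5,15) = (6.2500,18.7500)
o1: d²=101 > ρ²=30 → inactive
o2: d²=36 > ρ²=30 → inactive
o3: d²=10 ≤ ρ²=30; F_rep = 19·(1,-3)/10² = (0.1900,-0.5700)
F = F_att + ΣF_rep = (6.4400,18.1800)
p' = p + 1/4·F = (1.6100,-0.4550)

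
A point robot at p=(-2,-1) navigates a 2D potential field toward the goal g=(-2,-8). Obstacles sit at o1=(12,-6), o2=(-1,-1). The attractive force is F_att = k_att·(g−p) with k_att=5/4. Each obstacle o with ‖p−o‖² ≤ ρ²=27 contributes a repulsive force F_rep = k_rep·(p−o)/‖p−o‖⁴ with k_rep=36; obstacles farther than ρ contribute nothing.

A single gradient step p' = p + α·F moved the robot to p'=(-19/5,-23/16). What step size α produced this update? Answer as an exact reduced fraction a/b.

F_att = 5/4·(g−p) = 5/4·(0,-7) = (0.0000,-8.7500)
o1: d²=221 > ρ²=27 → inactive
o2: d²=1 ≤ ρ²=27; F_rep = 36·(-1,0)/1² = (-36.0000,0.0000)
F = F_att + ΣF_rep = (-36.0000,-8.7500)
Δp = p'−p = (-1.8000,-0.4375); α = Δx/Fx = (-9/5) / (-36) = 1/20
check: Δy/Fy = (-7/16) / (-35/4) = 1/20 ✓

α = 1/20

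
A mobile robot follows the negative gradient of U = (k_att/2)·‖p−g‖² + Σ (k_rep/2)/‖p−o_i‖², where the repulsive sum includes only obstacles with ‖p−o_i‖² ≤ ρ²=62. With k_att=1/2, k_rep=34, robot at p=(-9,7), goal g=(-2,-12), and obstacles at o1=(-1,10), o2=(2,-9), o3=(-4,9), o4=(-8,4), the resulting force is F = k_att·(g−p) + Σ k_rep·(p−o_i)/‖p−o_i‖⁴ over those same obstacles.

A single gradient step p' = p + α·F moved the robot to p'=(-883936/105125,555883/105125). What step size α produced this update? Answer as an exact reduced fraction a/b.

F_att = 1/2·(g−p) = 1/2·(7,-19) = (3.5000,-9.5000)
o1: d²=73 > ρ²=62 → inactive
o2: d²=377 > ρ²=62 → inactive
o3: d²=29 ≤ ρ²=62; F_rep = 34·(-5,-2)/29² = (-0.2021,-0.0809)
o4: d²=10 ≤ ρ²=62; F_rep = 34·(-1,3)/10² = (-0.3400,1.0200)
F = F_att + ΣF_rep = (2.9579,-8.5609)
Δp = p'−p = (0.5916,-1.7122); α = Δx/Fx = (62189/105125) / (62189/21025) = 1/5
check: Δy/Fy = (-179992/105125) / (-179992/21025) = 1/5 ✓

α = 1/5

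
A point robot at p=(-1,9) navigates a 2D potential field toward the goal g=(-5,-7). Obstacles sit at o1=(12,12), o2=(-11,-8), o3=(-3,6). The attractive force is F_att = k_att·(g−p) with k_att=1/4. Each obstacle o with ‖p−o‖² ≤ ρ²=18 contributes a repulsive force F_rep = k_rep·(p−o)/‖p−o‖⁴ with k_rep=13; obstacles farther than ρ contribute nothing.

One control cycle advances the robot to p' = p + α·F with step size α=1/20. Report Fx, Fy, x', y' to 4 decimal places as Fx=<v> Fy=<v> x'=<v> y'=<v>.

Fx=-0.8462 Fy=-3.7692 x'=-1.0423 y'=8.8115

F_att = 1/4·(g−p) = 1/4·(-4,-16) = (-1.0000,-4.0000)
o1: d²=178 > ρ²=18 → inactive
o2: d²=389 > ρ²=18 → inactive
o3: d²=13 ≤ ρ²=18; F_rep = 13·(2,3)/13² = (0.1538,0.2308)
F = F_att + ΣF_rep = (-0.8462,-3.7692)
p' = p + 1/20·F = (-1.0423,8.8115)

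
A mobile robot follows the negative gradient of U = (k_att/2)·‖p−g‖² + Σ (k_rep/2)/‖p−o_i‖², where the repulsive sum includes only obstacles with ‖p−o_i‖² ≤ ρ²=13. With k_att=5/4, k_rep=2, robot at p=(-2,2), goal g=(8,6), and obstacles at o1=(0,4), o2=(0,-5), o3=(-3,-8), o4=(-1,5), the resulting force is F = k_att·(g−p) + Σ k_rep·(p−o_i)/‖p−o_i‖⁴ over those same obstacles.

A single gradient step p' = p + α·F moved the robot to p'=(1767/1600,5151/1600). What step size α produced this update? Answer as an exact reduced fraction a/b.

F_att = 5/4·(g−p) = 5/4·(10,4) = (12.5000,5.0000)
o1: d²=8 ≤ ρ²=13; F_rep = 2·(-2,-2)/8² = (-0.0625,-0.0625)
o2: d²=53 > ρ²=13 → inactive
o3: d²=101 > ρ²=13 → inactive
o4: d²=10 ≤ ρ²=13; F_rep = 2·(-1,-3)/10² = (-0.0200,-0.0600)
F = F_att + ΣF_rep = (12.4175,4.8775)
Δp = p'−p = (3.1044,1.2194); α = Δx/Fx = (4967/1600) / (4967/400) = 1/4
check: Δy/Fy = (1951/1600) / (1951/400) = 1/4 ✓

α = 1/4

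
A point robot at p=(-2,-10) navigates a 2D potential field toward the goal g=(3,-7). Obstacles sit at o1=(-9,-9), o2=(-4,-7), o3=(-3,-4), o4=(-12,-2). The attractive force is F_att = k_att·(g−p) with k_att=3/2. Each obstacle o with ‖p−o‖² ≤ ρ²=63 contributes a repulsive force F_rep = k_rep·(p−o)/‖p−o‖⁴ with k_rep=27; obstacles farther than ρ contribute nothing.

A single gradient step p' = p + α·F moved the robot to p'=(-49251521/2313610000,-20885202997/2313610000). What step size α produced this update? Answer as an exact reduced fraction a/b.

F_att = 3/2·(g−p) = 3/2·(5,3) = (7.5000,4.5000)
o1: d²=50 ≤ ρ²=63; F_rep = 27·(7,-1)/50² = (0.0756,-0.0108)
o2: d²=13 ≤ ρ²=63; F_rep = 27·(2,-3)/13² = (0.3195,-0.4793)
o3: d²=37 ≤ ρ²=63; F_rep = 27·(1,-6)/37² = (0.0197,-0.1183)
o4: d²=164 > ρ²=63 → inactive
F = F_att + ΣF_rep = (7.9148,3.8916)
Δp = p'−p = (1.9787,0.9729); α = Δx/Fx = (4577968479/2313610000) / (4577968479/578402500) = 1/4
check: Δy/Fy = (2250897003/2313610000) / (2250897003/578402500) = 1/4 ✓

α = 1/4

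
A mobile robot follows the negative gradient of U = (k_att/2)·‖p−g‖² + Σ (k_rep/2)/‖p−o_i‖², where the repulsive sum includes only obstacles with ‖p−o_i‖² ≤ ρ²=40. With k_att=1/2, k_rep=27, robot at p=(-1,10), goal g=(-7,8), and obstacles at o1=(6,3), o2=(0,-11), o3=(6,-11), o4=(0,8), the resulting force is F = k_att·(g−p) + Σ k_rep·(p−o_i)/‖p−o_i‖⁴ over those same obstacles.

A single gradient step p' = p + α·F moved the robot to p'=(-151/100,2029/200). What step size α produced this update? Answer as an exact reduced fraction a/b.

α = 1/8

F_att = 1/2·(g−p) = 1/2·(-6,-2) = (-3.0000,-1.0000)
o1: d²=98 > ρ²=40 → inactive
o2: d²=442 > ρ²=40 → inactive
o3: d²=490 > ρ²=40 → inactive
o4: d²=5 ≤ ρ²=40; F_rep = 27·(-1,2)/5² = (-1.0800,2.1600)
F = F_att + ΣF_rep = (-4.0800,1.1600)
Δp = p'−p = (-0.5100,0.1450); α = Δx/Fx = (-51/100) / (-102/25) = 1/8
check: Δy/Fy = (29/200) / (29/25) = 1/8 ✓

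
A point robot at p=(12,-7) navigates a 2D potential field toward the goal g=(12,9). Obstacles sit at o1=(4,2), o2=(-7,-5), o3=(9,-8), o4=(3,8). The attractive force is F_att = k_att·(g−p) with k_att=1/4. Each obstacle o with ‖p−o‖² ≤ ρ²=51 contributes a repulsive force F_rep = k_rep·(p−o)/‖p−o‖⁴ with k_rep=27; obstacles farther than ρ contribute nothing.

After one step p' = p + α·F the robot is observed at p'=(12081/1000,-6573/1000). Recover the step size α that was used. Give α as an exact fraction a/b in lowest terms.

F_att = 1/4·(g−p) = 1/4·(0,16) = (0.0000,4.0000)
o1: d²=145 > ρ²=51 → inactive
o2: d²=365 > ρ²=51 → inactive
o3: d²=10 ≤ ρ²=51; F_rep = 27·(3,1)/10² = (0.8100,0.2700)
o4: d²=306 > ρ²=51 → inactive
F = F_att + ΣF_rep = (0.8100,4.2700)
Δp = p'−p = (0.0810,0.4270); α = Δx/Fx = (81/1000) / (81/100) = 1/10
check: Δy/Fy = (427/1000) / (427/100) = 1/10 ✓

α = 1/10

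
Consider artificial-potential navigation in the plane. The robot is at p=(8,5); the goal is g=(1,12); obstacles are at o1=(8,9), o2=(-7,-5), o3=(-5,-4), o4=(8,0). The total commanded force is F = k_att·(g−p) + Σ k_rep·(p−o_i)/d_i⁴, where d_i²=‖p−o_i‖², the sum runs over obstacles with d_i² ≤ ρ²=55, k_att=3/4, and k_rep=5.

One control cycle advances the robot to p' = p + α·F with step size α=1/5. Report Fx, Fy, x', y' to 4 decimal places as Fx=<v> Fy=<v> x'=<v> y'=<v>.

F_att = 3/4·(g−p) = 3/4·(-7,7) = (-5.2500,5.2500)
o1: d²=16 ≤ ρ²=55; F_rep = 5·(0,-4)/16² = (0.0000,-0.0781)
o2: d²=325 > ρ²=55 → inactive
o3: d²=250 > ρ²=55 → inactive
o4: d²=25 ≤ ρ²=55; F_rep = 5·(0,5)/25² = (0.0000,0.0400)
F = F_att + ΣF_rep = (-5.2500,5.2119)
p' = p + 1/5·F = (6.9500,6.0424)

Fx=-5.2500 Fy=5.2119 x'=6.9500 y'=6.0424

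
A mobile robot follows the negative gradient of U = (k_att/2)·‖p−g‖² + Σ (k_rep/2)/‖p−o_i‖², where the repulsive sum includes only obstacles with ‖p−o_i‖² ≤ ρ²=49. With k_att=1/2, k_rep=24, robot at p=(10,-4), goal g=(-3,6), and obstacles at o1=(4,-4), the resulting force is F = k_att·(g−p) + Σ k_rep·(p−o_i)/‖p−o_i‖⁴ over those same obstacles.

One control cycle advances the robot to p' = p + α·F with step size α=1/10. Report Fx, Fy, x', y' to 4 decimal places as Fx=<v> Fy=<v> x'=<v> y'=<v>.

Fx=-6.3889 Fy=5.0000 x'=9.3611 y'=-3.5000

F_att = 1/2·(g−p) = 1/2·(-13,10) = (-6.5000,5.0000)
o1: d²=36 ≤ ρ²=49; F_rep = 24·(6,0)/36² = (0.1111,0.0000)
F = F_att + ΣF_rep = (-6.3889,5.0000)
p' = p + 1/10·F = (9.3611,-3.5000)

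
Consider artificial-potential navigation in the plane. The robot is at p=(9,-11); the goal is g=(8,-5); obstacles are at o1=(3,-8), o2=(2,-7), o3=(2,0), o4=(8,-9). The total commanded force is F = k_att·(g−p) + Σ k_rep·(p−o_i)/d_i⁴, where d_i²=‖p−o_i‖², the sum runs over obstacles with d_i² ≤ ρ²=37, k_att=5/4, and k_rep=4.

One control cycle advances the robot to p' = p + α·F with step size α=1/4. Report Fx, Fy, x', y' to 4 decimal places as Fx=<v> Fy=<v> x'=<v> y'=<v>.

Fx=-1.0900 Fy=7.1800 x'=8.7275 y'=-9.2050

F_att = 5/4·(g−p) = 5/4·(-1,6) = (-1.2500,7.5000)
o1: d²=45 > ρ²=37 → inactive
o2: d²=65 > ρ²=37 → inactive
o3: d²=170 > ρ²=37 → inactive
o4: d²=5 ≤ ρ²=37; F_rep = 4·(1,-2)/5² = (0.1600,-0.3200)
F = F_att + ΣF_rep = (-1.0900,7.1800)
p' = p + 1/4·F = (8.7275,-9.2050)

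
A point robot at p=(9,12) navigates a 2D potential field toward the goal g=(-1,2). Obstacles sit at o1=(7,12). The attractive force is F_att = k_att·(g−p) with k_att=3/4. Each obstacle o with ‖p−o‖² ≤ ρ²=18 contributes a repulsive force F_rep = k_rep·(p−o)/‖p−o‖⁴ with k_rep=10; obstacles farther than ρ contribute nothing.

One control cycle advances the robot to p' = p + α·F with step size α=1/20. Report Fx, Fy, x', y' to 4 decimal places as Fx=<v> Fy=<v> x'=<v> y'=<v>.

F_att = 3/4·(g−p) = 3/4·(-10,-10) = (-7.5000,-7.5000)
o1: d²=4 ≤ ρ²=18; F_rep = 10·(2,0)/4² = (1.2500,0.0000)
F = F_att + ΣF_rep = (-6.2500,-7.5000)
p' = p + 1/20·F = (8.6875,11.6250)

Fx=-6.2500 Fy=-7.5000 x'=8.6875 y'=11.6250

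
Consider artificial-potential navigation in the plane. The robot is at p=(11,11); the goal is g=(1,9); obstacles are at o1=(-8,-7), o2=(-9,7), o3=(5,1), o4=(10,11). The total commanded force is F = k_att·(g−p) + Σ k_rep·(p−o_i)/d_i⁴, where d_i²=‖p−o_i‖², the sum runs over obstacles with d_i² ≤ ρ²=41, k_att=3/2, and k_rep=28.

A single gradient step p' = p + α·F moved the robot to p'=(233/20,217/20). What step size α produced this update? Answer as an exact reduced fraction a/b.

F_att = 3/2·(g−p) = 3/2·(-10,-2) = (-15.0000,-3.0000)
o1: d²=685 > ρ²=41 → inactive
o2: d²=416 > ρ²=41 → inactive
o3: d²=136 > ρ²=41 → inactive
o4: d²=1 ≤ ρ²=41; F_rep = 28·(1,0)/1² = (28.0000,0.0000)
F = F_att + ΣF_rep = (13.0000,-3.0000)
Δp = p'−p = (0.6500,-0.1500); α = Δx/Fx = (13/20) / (13) = 1/20
check: Δy/Fy = (-3/20) / (-3) = 1/20 ✓

α = 1/20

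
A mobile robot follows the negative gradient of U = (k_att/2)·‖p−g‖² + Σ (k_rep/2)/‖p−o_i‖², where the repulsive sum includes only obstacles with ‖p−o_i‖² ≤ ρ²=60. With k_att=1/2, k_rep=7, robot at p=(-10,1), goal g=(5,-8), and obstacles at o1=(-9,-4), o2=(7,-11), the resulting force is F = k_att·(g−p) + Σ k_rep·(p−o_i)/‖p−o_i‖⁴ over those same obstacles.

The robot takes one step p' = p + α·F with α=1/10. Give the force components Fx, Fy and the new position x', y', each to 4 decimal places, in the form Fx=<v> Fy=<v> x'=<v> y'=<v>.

F_att = 1/2·(g−p) = 1/2·(15,-9) = (7.5000,-4.5000)
o1: d²=26 ≤ ρ²=60; F_rep = 7·(-1,5)/26² = (-0.0104,0.0518)
o2: d²=433 > ρ²=60 → inactive
F = F_att + ΣF_rep = (7.4896,-4.4482)
p' = p + 1/10·F = (-9.2510,0.5552)

Fx=7.4896 Fy=-4.4482 x'=-9.2510 y'=0.5552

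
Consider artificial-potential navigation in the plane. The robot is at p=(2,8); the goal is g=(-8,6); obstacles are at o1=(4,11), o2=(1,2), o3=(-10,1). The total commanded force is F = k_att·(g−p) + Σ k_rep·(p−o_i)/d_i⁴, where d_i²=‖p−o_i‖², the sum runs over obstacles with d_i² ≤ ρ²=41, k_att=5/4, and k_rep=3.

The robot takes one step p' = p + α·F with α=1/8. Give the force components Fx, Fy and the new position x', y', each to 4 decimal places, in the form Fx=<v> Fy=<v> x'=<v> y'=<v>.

F_att = 5/4·(g−p) = 5/4·(-10,-2) = (-12.5000,-2.5000)
o1: d²=13 ≤ ρ²=41; F_rep = 3·(-2,-3)/13² = (-0.0355,-0.0533)
o2: d²=37 ≤ ρ²=41; F_rep = 3·(1,6)/37² = (0.0022,0.0131)
o3: d²=193 > ρ²=41 → inactive
F = F_att + ΣF_rep = (-12.5333,-2.5401)
p' = p + 1/8·F = (0.4333,7.6825)

Fx=-12.5333 Fy=-2.5401 x'=0.4333 y'=7.6825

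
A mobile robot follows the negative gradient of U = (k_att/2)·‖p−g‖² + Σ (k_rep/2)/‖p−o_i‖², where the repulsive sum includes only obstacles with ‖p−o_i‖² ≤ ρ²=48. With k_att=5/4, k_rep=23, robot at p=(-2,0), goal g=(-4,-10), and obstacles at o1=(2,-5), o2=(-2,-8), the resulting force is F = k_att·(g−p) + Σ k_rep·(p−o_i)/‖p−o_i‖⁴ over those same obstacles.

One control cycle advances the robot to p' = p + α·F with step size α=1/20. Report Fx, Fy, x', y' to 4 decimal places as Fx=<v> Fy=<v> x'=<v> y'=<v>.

F_att = 5/4·(g−p) = 5/4·(-2,-10) = (-2.5000,-12.5000)
o1: d²=41 ≤ ρ²=48; F_rep = 23·(-4,5)/41² = (-0.0547,0.0684)
o2: d²=64 > ρ²=48 → inactive
F = F_att + ΣF_rep = (-2.5547,-12.4316)
p' = p + 1/20·F = (-2.1277,-0.6216)

Fx=-2.5547 Fy=-12.4316 x'=-2.1277 y'=-0.6216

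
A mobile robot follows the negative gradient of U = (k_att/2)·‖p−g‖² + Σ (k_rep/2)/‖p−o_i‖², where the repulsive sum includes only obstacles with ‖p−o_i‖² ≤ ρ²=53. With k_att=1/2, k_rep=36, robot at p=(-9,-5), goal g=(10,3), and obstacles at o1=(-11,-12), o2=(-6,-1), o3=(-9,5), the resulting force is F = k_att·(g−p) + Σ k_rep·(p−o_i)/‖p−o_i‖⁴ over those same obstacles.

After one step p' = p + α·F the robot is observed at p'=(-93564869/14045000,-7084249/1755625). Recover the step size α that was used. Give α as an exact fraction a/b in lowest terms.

α = 1/4

F_att = 1/2·(g−p) = 1/2·(19,8) = (9.5000,4.0000)
o1: d²=53 ≤ ρ²=53; F_rep = 36·(2,7)/53² = (0.0256,0.0897)
o2: d²=25 ≤ ρ²=53; F_rep = 36·(-3,-4)/25² = (-0.1728,-0.2304)
o3: d²=100 > ρ²=53 → inactive
F = F_att + ΣF_rep = (9.3528,3.8593)
Δp = p'−p = (2.3382,0.9648); α = Δx/Fx = (32840131/14045000) / (32840131/3511250) = 1/4
check: Δy/Fy = (1693876/1755625) / (6775504/1755625) = 1/4 ✓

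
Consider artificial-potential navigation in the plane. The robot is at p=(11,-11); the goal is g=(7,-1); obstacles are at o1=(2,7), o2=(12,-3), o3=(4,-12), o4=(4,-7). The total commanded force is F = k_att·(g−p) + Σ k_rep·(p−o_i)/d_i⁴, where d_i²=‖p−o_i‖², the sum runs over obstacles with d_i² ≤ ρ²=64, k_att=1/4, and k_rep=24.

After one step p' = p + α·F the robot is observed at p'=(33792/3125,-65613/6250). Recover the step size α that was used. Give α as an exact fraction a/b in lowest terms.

α = 1/5

F_att = 1/4·(g−p) = 1/4·(-4,10) = (-1.0000,2.5000)
o1: d²=405 > ρ²=64 → inactive
o2: d²=65 > ρ²=64 → inactive
o3: d²=50 ≤ ρ²=64; F_rep = 24·(7,1)/50² = (0.0672,0.0096)
o4: d²=65 > ρ²=64 → inactive
F = F_att + ΣF_rep = (-0.9328,2.5096)
Δp = p'−p = (-0.1866,0.5019); α = Δx/Fx = (-583/3125) / (-583/625) = 1/5
check: Δy/Fy = (3137/6250) / (3137/1250) = 1/5 ✓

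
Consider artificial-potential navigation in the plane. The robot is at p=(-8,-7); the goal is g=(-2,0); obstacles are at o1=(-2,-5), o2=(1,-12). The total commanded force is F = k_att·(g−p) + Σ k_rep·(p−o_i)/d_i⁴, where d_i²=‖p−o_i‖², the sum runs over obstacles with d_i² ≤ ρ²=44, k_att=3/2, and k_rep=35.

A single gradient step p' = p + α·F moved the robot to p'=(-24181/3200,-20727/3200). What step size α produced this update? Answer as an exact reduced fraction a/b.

α = 1/20

F_att = 3/2·(g−p) = 3/2·(6,7) = (9.0000,10.5000)
o1: d²=40 ≤ ρ²=44; F_rep = 35·(-6,-2)/40² = (-0.1313,-0.0437)
o2: d²=106 > ρ²=44 → inactive
F = F_att + ΣF_rep = (8.8688,10.4563)
Δp = p'−p = (0.4434,0.5228); α = Δx/Fx = (1419/3200) / (1419/160) = 1/20
check: Δy/Fy = (1673/3200) / (1673/160) = 1/20 ✓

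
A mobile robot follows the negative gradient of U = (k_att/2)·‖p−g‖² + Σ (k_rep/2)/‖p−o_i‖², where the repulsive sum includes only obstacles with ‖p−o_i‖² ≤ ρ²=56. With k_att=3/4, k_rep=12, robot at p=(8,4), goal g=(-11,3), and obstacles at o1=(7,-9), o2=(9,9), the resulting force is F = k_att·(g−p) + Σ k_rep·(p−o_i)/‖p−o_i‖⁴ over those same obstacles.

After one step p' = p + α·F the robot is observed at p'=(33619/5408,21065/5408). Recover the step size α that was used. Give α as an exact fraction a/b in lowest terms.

α = 1/8

F_att = 3/4·(g−p) = 3/4·(-19,-1) = (-14.2500,-0.7500)
o1: d²=170 > ρ²=56 → inactive
o2: d²=26 ≤ ρ²=56; F_rep = 12·(-1,-5)/26² = (-0.0178,-0.0888)
F = F_att + ΣF_rep = (-14.2678,-0.8388)
Δp = p'−p = (-1.7835,-0.1048); α = Δx/Fx = (-9645/5408) / (-9645/676) = 1/8
check: Δy/Fy = (-567/5408) / (-567/676) = 1/8 ✓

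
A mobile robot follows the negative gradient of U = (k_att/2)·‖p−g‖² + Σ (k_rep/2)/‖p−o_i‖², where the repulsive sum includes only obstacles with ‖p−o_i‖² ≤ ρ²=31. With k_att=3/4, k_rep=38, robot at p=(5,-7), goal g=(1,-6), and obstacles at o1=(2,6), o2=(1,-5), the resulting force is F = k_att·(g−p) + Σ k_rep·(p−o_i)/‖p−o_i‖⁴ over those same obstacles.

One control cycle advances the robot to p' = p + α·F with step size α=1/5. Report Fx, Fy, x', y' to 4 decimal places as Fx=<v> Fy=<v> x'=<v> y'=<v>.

Fx=-2.6200 Fy=0.5600 x'=4.4760 y'=-6.8880

F_att = 3/4·(g−p) = 3/4·(-4,1) = (-3.0000,0.7500)
o1: d²=178 > ρ²=31 → inactive
o2: d²=20 ≤ ρ²=31; F_rep = 38·(4,-2)/20² = (0.3800,-0.1900)
F = F_att + ΣF_rep = (-2.6200,0.5600)
p' = p + 1/5·F = (4.4760,-6.8880)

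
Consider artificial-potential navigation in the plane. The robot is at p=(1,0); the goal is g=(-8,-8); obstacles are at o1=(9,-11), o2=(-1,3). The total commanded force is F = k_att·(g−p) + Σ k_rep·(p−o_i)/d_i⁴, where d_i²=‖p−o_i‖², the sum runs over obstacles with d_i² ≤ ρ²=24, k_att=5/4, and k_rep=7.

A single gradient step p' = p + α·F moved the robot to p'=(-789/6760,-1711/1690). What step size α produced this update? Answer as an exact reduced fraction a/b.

F_att = 5/4·(g−p) = 5/4·(-9,-8) = (-11.2500,-10.0000)
o1: d²=185 > ρ²=24 → inactive
o2: d²=13 ≤ ρ²=24; F_rep = 7·(2,-3)/13² = (0.0828,-0.1243)
F = F_att + ΣF_rep = (-11.1672,-10.1243)
Δp = p'−p = (-1.1167,-1.0124); α = Δx/Fx = (-7549/6760) / (-7549/676) = 1/10
check: Δy/Fy = (-1711/1690) / (-1711/169) = 1/10 ✓

α = 1/10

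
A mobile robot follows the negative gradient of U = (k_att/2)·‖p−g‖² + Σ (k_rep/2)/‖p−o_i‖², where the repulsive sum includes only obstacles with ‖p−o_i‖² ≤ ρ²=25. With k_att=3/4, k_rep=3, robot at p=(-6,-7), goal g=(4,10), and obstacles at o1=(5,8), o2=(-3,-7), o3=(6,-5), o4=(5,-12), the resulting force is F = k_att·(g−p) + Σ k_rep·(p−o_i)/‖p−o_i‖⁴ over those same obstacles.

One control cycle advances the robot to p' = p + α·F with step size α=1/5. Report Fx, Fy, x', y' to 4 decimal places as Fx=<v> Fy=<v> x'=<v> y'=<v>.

Fx=7.3889 Fy=12.7500 x'=-4.5222 y'=-4.4500

F_att = 3/4·(g−p) = 3/4·(10,17) = (7.5000,12.7500)
o1: d²=346 > ρ²=25 → inactive
o2: d²=9 ≤ ρ²=25; F_rep = 3·(-3,0)/9² = (-0.1111,0.0000)
o3: d²=148 > ρ²=25 → inactive
o4: d²=146 > ρ²=25 → inactive
F = F_att + ΣF_rep = (7.3889,12.7500)
p' = p + 1/5·F = (-4.5222,-4.4500)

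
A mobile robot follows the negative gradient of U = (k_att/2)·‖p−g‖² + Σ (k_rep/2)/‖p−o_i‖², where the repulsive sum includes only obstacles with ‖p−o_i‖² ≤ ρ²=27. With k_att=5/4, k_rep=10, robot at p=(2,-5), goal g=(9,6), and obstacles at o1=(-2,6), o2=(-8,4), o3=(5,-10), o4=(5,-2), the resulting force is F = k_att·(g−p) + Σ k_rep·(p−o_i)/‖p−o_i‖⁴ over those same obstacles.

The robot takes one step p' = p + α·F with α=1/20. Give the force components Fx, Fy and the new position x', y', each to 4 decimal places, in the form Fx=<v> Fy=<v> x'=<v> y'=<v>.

F_att = 5/4·(g−p) = 5/4·(7,11) = (8.7500,13.7500)
o1: d²=137 > ρ²=27 → inactive
o2: d²=181 > ρ²=27 → inactive
o3: d²=34 > ρ²=27 → inactive
o4: d²=18 ≤ ρ²=27; F_rep = 10·(-3,-3)/18² = (-0.0926,-0.0926)
F = F_att + ΣF_rep = (8.6574,13.6574)
p' = p + 1/20·F = (2.4329,-4.3171)

Fx=8.6574 Fy=13.6574 x'=2.4329 y'=-4.3171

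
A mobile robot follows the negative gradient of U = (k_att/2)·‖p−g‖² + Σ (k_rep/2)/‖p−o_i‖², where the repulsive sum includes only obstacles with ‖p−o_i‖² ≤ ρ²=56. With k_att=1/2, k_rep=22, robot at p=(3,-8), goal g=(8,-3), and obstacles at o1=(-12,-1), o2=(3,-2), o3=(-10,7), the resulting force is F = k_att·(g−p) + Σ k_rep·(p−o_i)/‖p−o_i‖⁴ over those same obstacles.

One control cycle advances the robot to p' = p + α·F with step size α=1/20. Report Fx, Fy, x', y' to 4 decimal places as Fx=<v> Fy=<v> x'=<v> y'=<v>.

Fx=2.5000 Fy=2.3981 x'=3.1250 y'=-7.8801

F_att = 1/2·(g−p) = 1/2·(5,5) = (2.5000,2.5000)
o1: d²=274 > ρ²=56 → inactive
o2: d²=36 ≤ ρ²=56; F_rep = 22·(0,-6)/36² = (0.0000,-0.1019)
o3: d²=394 > ρ²=56 → inactive
F = F_att + ΣF_rep = (2.5000,2.3981)
p' = p + 1/20·F = (3.1250,-7.8801)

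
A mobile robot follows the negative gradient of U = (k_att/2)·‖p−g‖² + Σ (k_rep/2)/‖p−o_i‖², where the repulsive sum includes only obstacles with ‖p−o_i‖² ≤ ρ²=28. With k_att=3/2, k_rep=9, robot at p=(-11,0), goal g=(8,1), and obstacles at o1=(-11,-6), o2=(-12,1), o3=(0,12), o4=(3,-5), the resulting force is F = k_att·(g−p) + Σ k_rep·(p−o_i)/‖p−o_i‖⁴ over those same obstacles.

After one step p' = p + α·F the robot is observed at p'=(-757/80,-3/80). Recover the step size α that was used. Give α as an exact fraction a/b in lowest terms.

F_att = 3/2·(g−p) = 3/2·(19,1) = (28.5000,1.5000)
o1: d²=36 > ρ²=28 → inactive
o2: d²=2 ≤ ρ²=28; F_rep = 9·(1,-1)/2² = (2.2500,-2.2500)
o3: d²=265 > ρ²=28 → inactive
o4: d²=221 > ρ²=28 → inactive
F = F_att + ΣF_rep = (30.7500,-0.7500)
Δp = p'−p = (1.5375,-0.0375); α = Δx/Fx = (123/80) / (123/4) = 1/20
check: Δy/Fy = (-3/80) / (-3/4) = 1/20 ✓

α = 1/20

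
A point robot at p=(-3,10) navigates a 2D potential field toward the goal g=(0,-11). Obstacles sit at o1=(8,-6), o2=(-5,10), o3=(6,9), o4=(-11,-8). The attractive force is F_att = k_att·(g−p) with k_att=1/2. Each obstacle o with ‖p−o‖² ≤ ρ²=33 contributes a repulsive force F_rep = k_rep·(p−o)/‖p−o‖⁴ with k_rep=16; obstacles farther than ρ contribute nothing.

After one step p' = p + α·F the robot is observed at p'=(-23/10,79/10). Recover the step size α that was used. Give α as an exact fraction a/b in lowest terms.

F_att = 1/2·(g−p) = 1/2·(3,-21) = (1.5000,-10.5000)
o1: d²=377 > ρ²=33 → inactive
o2: d²=4 ≤ ρ²=33; F_rep = 16·(2,0)/4² = (2.0000,0.0000)
o3: d²=82 > ρ²=33 → inactive
o4: d²=388 > ρ²=33 → inactive
F = F_att + ΣF_rep = (3.5000,-10.5000)
Δp = p'−p = (0.7000,-2.1000); α = Δx/Fx = (7/10) / (7/2) = 1/5
check: Δy/Fy = (-21/10) / (-21/2) = 1/5 ✓

α = 1/5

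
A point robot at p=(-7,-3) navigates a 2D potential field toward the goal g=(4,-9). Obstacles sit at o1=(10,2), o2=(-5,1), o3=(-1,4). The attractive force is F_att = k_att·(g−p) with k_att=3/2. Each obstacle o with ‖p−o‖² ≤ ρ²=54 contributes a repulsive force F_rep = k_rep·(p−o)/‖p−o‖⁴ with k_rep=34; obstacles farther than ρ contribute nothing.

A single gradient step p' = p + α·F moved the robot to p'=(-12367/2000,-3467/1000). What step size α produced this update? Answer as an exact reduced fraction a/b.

F_att = 3/2·(g−p) = 3/2·(11,-6) = (16.5000,-9.0000)
o1: d²=314 > ρ²=54 → inactive
o2: d²=20 ≤ ρ²=54; F_rep = 34·(-2,-4)/20² = (-0.1700,-0.3400)
o3: d²=85 > ρ²=54 → inactive
F = F_att + ΣF_rep = (16.3300,-9.3400)
Δp = p'−p = (0.8165,-0.4670); α = Δx/Fx = (1633/2000) / (1633/100) = 1/20
check: Δy/Fy = (-467/1000) / (-467/50) = 1/20 ✓

α = 1/20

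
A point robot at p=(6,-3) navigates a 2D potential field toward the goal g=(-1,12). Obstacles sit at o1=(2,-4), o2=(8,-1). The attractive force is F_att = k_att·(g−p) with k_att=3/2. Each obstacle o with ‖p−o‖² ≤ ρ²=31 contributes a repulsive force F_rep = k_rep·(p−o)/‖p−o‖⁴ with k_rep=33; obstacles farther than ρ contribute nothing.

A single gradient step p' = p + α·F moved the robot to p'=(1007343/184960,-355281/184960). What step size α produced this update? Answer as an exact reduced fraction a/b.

F_att = 3/2·(g−p) = 3/2·(-7,15) = (-10.5000,22.5000)
o1: d²=17 ≤ ρ²=31; F_rep = 33·(4,1)/17² = (0.4567,0.1142)
o2: d²=8 ≤ ρ²=31; F_rep = 33·(-2,-2)/8² = (-1.0312,-1.0312)
F = F_att + ΣF_rep = (-11.0745,21.5829)
Δp = p'−p = (-0.5537,1.0791); α = Δx/Fx = (-102417/184960) / (-102417/9248) = 1/20
check: Δy/Fy = (199599/184960) / (199599/9248) = 1/20 ✓

α = 1/20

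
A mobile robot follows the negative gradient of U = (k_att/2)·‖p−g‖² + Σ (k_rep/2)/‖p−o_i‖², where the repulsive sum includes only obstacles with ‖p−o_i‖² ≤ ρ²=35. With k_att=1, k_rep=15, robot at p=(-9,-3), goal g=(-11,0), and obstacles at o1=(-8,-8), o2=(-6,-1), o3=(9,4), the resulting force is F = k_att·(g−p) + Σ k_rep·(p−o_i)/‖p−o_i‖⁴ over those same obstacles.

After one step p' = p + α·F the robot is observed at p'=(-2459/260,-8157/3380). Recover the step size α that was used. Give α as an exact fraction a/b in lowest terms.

F_att = 1·(g−p) = 1·(-2,3) = (-2.0000,3.0000)
o1: d²=26 ≤ ρ²=35; F_rep = 15·(-1,5)/26² = (-0.0222,0.1109)
o2: d²=13 ≤ ρ²=35; F_rep = 15·(-3,-2)/13² = (-0.2663,-0.1775)
o3: d²=373 > ρ²=35 → inactive
F = F_att + ΣF_rep = (-2.2885,2.9334)
Δp = p'−p = (-0.4577,0.5867); α = Δx/Fx = (-119/260) / (-119/52) = 1/5
check: Δy/Fy = (1983/3380) / (1983/676) = 1/5 ✓

α = 1/5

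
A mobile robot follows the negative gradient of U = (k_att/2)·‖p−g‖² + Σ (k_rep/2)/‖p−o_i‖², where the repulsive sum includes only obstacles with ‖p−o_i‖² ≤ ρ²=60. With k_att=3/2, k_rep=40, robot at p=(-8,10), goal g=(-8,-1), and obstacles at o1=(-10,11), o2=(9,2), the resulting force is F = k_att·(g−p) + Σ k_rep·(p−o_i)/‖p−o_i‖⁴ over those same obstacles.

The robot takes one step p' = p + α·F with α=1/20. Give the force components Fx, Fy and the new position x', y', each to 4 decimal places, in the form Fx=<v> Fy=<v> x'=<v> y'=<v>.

F_att = 3/2·(g−p) = 3/2·(0,-11) = (0.0000,-16.5000)
o1: d²=5 ≤ ρ²=60; F_rep = 40·(2,-1)/5² = (3.2000,-1.6000)
o2: d²=353 > ρ²=60 → inactive
F = F_att + ΣF_rep = (3.2000,-18.1000)
p' = p + 1/20·F = (-7.8400,9.0950)

Fx=3.2000 Fy=-18.1000 x'=-7.8400 y'=9.0950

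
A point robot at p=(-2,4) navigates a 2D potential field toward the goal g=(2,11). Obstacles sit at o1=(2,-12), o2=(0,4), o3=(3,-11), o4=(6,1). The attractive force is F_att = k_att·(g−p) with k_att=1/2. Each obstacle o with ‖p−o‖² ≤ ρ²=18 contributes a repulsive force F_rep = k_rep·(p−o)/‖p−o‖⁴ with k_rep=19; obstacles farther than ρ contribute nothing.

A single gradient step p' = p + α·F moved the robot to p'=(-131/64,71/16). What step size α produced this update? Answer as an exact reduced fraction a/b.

α = 1/8

F_att = 1/2·(g−p) = 1/2·(4,7) = (2.0000,3.5000)
o1: d²=272 > ρ²=18 → inactive
o2: d²=4 ≤ ρ²=18; F_rep = 19·(-2,0)/4² = (-2.3750,0.0000)
o3: d²=250 > ρ²=18 → inactive
o4: d²=73 > ρ²=18 → inactive
F = F_att + ΣF_rep = (-0.3750,3.5000)
Δp = p'−p = (-0.0469,0.4375); α = Δx/Fx = (-3/64) / (-3/8) = 1/8
check: Δy/Fy = (7/16) / (7/2) = 1/8 ✓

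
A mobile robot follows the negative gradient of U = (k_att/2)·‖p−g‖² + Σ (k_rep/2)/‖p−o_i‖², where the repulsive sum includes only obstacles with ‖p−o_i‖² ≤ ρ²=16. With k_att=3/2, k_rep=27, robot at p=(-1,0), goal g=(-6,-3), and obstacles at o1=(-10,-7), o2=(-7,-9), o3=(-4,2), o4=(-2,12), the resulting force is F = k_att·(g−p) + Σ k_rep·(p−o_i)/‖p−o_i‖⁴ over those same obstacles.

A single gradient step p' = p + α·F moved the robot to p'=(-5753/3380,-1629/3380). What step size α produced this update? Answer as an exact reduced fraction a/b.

α = 1/10

F_att = 3/2·(g−p) = 3/2·(-5,-3) = (-7.5000,-4.5000)
o1: d²=130 > ρ²=16 → inactive
o2: d²=117 > ρ²=16 → inactive
o3: d²=13 ≤ ρ²=16; F_rep = 27·(3,-2)/13² = (0.4793,-0.3195)
o4: d²=145 > ρ²=16 → inactive
F = F_att + ΣF_rep = (-7.0207,-4.8195)
Δp = p'−p = (-0.7021,-0.4820); α = Δx/Fx = (-2373/3380) / (-2373/338) = 1/10
check: Δy/Fy = (-1629/3380) / (-1629/338) = 1/10 ✓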